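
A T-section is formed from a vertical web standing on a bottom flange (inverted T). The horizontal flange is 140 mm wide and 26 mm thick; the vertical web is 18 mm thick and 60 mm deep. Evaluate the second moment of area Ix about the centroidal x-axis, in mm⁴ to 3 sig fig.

Ix ≈ 2.07 × 10⁶ mm⁴

Treat the section as a set of non-overlapping primitives; coordinates are from the bounding-box lower-left.
Flange: 140 × 26, A = 3 640 mm², y = 13 mm, Ī = 205 053 mm⁴.
Web: 18 × 60, A = 1 080 mm², y = 56 mm, Ī = 324 000 mm⁴.
Centroid: ȳ = ΣA·y / ΣA = 22.839 mm.
Transfer each piece to the centroidal x-axis using Ī + A·d² with d = y − 22.839:
  flange: d = -9.839 mm → contributes +557 426 mm⁴
  web: d = 33.161 mm → contributes +1 511 625 mm⁴
Total I = 2 069 051 mm⁴.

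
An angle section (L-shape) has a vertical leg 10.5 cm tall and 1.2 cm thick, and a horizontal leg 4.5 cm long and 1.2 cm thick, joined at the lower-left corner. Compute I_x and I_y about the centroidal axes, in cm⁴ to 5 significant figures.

I_x ≈ 181.39 cm⁴, I_y ≈ 20.359 cm⁴

Decompose the section into non-overlapping parts with the origin at the bottom-left of its bounding rectangle.
Vertical leg: 1.2 × 10.5, A = 12.6 cm², y = 5.25 cm, Ī = 115.7625 cm⁴.
Horizontal leg (remainder): 3.3 × 1.2, A = 3.96 cm², y = 0.6 cm, Ī = 0.4752 cm⁴.
Centroid: ȳ = ΣA·y / ΣA = 4.138043 cm.
Transfer each piece to the centroidal x-axis using Ī + A·d² with d = y − 4.138043:
  vertical leg: d = 1.111957 cm → contributes +131.3417 cm⁴
  horizontal leg (remainder): d = -3.538043 cm → contributes +50.0455 cm⁴
Total I = 181.3872 cm⁴.
For the y-axis: x̄ = 1.138043 cm.
Repeating about the centroidal y-axis gives I_y = 20.35923 cm⁴.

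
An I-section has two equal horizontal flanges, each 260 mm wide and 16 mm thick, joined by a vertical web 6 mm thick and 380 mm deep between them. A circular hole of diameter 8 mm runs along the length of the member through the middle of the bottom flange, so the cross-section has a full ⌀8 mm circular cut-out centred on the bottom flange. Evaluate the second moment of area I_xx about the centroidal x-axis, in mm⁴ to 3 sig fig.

Break the section into simple shapes (no overlaps), measuring from the bottom-left corner of the bounding box.
Bottom flange: 260 × 16, A = 4 160 mm², y = 8 mm, Ī = 88 747 mm⁴.
Web: 6 × 380, A = 2 280 mm², y = 206 mm, Ī = 27 436 000 mm⁴.
Top flange: 260 × 16, A = 4 160 mm², y = 404 mm, Ī = 88 747 mm⁴.
Hole (subtracted): ⌀8, A = 50.265 mm², y = 8 mm, Ī = 201.06 mm⁴.
Centroid: ȳ = ΣA·y / ΣA = 206.94 mm.
Transfer each piece to the centroidal x-axis using Ī + A·d² with d = y − 206.94:
  bottom flange: d = -198.94 mm → contributes +164 735 200 mm⁴
  web: d = -0.94339 mm → contributes +27 438 029 mm⁴
  top flange: d = 197.06 mm → contributes +161 626 978 mm⁴
  hole: d = -198.94 mm → contributes −1 989 632 mm⁴
Total I = 351 810 575 mm⁴.

I_xx ≈ 3.52 × 10⁸ mm⁴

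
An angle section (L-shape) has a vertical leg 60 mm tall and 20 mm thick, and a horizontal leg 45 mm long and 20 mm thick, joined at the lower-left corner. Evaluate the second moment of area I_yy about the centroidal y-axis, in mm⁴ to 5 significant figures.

Break the section into simple shapes (no overlaps), measuring from the bottom-left corner of the bounding box.
Vertical leg: 20 × 60, A = 1 200 mm², x = 10 mm, Ī = 40 000 mm⁴.
Horizontal leg (remainder): 25 × 20, A = 500 mm², x = 32.5 mm, Ī = 26041.67 mm⁴.
Centroid: x̄ = ΣA·x / ΣA = 16.61765 mm.
Transfer each piece to the centroidal y-axis using Ī + A·d² with d = x − 16.61765:
  vertical leg: d = -6.617647 mm → contributes +92551.9 mm⁴
  horizontal leg (remainder): d = 15.88235 mm → contributes +152166.2 mm⁴
Total I = 244718.1 mm⁴.

I_yy ≈ 2.4472 × 10⁵ mm⁴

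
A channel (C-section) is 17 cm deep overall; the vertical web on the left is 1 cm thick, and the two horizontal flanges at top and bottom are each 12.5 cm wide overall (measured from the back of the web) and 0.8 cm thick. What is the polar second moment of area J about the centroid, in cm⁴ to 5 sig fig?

Split into non-overlapping primitives; take the origin at the lower-left of the bounding box.
Web: 1 × 17, A = 17 cm², y = 8.5 cm, Ī = 409.4167 cm⁴.
Top flange (beyond web): 11.5 × 0.8, A = 9.2 cm², y = 16.6 cm, Ī = 0.4906667 cm⁴.
Bottom flange (beyond web): 11.5 × 0.8, A = 9.2 cm², y = 0.4 cm, Ī = 0.4906667 cm⁴.
By symmetry the centroid is at mid-height, ȳ = 8.5 cm.
Transfer each piece to the centroidal x-axis using Ī + A·d² with d = y − 8.5:
  web: d = 0 cm → contributes +409.4167 cm⁴
  top flange (beyond web): d = 8.1 cm → contributes +604.1027 cm⁴
  bottom flange (beyond web): d = -8.1 cm → contributes +604.1027 cm⁴
Total I = 1617.622 cm⁴.
For the y-axis: x̄ = 3.748588 cm.
Repeating about the centroidal y-axis gives I_y = 549.3624 cm⁴.
Polar second moment: J = I_x + I_y = 2166.984 cm⁴.

J ≈ 2167.0 cm⁴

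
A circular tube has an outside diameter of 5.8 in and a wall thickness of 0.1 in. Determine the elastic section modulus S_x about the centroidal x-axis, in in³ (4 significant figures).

S_x ≈ 2.509 in³

Split into non-overlapping primitives; take the origin at the lower-left of the bounding box.
Outer circle: ⌀5.8, A = 26.4208 in², y = 2.9 in, Ī = 55.5497 in⁴.
Bore (subtracted): ⌀5.6, A = 24.6301 in², y = 2.9 in, Ī = 48.275 in⁴.
By symmetry the centroid is at mid-height, ȳ = 2.9 in.
All pieces are centred on the centroidal x-axis, so I = ΣĪ (holes subtracted) = 7.27475 in⁴.
Extreme fibre distance c = 2.9 in; S = I/c = 2.50853 in³.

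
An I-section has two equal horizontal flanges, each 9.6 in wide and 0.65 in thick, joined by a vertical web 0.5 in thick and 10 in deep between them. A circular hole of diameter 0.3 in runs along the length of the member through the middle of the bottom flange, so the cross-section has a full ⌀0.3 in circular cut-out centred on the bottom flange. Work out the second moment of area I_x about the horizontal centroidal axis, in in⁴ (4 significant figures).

I_x ≈ 394.0 in⁴

Break the section into simple shapes (no overlaps), measuring from the bottom-left corner of the bounding box.
Bottom flange: 9.6 × 0.65, A = 6.24 in², y = 0.325 in, Ī = 0.2197 in⁴.
Web: 0.5 × 10, A = 5 in², y = 5.65 in, Ī = 41.6667 in⁴.
Top flange: 9.6 × 0.65, A = 6.24 in², y = 10.975 in, Ī = 0.2197 in⁴.
Hole (subtracted): ⌀0.3, A = 0.0706858 in², y = 0.325 in, Ī = 0.000397608 in⁴.
Centroid: ȳ = ΣA·y / ΣA = 5.67162 in.
Transfer each piece to the horizontal centroidal axis using Ī + A·d² with d = y − 5.67162:
  bottom flange: d = -5.34662 in → contributes +178.599 in⁴
  web: d = -0.0216207 in → contributes +41.669 in⁴
  top flange: d = 5.30338 in → contributes +175.725 in⁴
  hole: d = -5.34662 in → contributes −2.02105 in⁴
Total I = 393.971 in⁴.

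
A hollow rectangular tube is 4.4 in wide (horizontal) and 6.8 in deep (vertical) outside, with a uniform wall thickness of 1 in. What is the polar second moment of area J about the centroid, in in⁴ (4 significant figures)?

J ≈ 135.9 in⁴

Break the section into simple shapes (no overlaps), measuring from the bottom-left corner of the bounding box.
Outer rectangle: 4.4 × 6.8, A = 29.92 in², y = 3.4 in, Ī = 115.292 in⁴.
Inner void (subtracted): 2.4 × 4.8, A = 11.52 in², y = 3.4 in, Ī = 22.1184 in⁴.
By symmetry the centroid is at mid-height, ȳ = 3.4 in.
All pieces are centred on the centroidal x-axis, so I = ΣĪ (holes subtracted) = 93.1733 in⁴.
Repeating about the centroidal y-axis gives I_y = 42.7413 in⁴.
Polar second moment: J = I_x + I_y = 135.915 in⁴.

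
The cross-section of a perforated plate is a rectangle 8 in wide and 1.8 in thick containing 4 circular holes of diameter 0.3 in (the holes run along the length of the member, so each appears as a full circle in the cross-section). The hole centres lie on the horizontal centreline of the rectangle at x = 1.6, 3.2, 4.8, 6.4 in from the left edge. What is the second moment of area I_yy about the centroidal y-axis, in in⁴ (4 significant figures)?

Break the section into simple shapes (no overlaps), measuring from the bottom-left corner of the bounding box.
Plate: 8 × 1.8, A = 14.4 in², x = 4 in, Ī = 76.8 in⁴.
Hole 1 (subtracted): ⌀0.3, A = 0.0706858 in², x = 1.6 in, Ī = 0.000397608 in⁴.
Hole 2 (subtracted): ⌀0.3, A = 0.0706858 in², x = 3.2 in, Ī = 0.000397608 in⁴.
Hole 3 (subtracted): ⌀0.3, A = 0.0706858 in², x = 4.8 in, Ī = 0.000397608 in⁴.
Hole 4 (subtracted): ⌀0.3, A = 0.0706858 in², x = 6.4 in, Ī = 0.000397608 in⁴.
By symmetry the centroid is at mid-width, x̄ = 4 in.
Transfer each piece to the centroidal y-axis using Ī + A·d² with d = x − 4:
  plate: d = 0 in → contributes +76.8 in⁴
  hole 1: d = -2.4 in → contributes −0.407548 in⁴
  hole 2: d = -0.8 in → contributes −0.0456365 in⁴
  hole 3: d = 0.8 in → contributes −0.0456365 in⁴
  hole 4: d = 2.4 in → contributes −0.407548 in⁴
Total I = 75.8936 in⁴.

I_yy ≈ 75.89 in⁴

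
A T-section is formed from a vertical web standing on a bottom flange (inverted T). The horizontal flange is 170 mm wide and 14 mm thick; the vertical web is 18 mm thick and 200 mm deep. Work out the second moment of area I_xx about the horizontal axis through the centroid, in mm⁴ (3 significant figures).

I_xx ≈ 2.84 × 10⁷ mm⁴

Split into non-overlapping primitives; take the origin at the lower-left of the bounding box.
Flange: 170 × 14, A = 2 380 mm², y = 7 mm, Ī = 38 873 mm⁴.
Web: 18 × 200, A = 3 600 mm², y = 114 mm, Ī = 12 000 000 mm⁴.
Centroid: ȳ = ΣA·y / ΣA = 71.415 mm.
Transfer each piece to the horizontal axis through the centroid using Ī + A·d² with d = y − 71.415:
  flange: d = -64.415 mm → contributes +9 914 102 mm⁴
  web: d = 42.585 mm → contributes +18 528 623 mm⁴
Total I = 28 442 725 mm⁴.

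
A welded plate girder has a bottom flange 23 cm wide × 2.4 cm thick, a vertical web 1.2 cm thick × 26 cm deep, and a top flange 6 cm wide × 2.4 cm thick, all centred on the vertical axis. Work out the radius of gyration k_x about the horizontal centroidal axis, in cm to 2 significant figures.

k_x ≈ 11 cm

Break the section into simple shapes (no overlaps), measuring from the bottom-left corner of the bounding box.
Bottom plate: 23 × 2.4, A = 55.2 cm², y = 1.2 cm, Ī = 26.5 cm⁴.
Web plate: 1.2 × 26, A = 31.2 cm², y = 15.4 cm, Ī = 1 758 cm⁴.
Top plate: 6 × 2.4, A = 14.4 cm², y = 29.6 cm, Ī = 6.912 cm⁴.
Centroid: ȳ = ΣA·y / ΣA = 9.652 cm.
Transfer each piece to the horizontal centroidal axis using Ī + A·d² with d = y − 9.652:
  bottom plate: d = -8.452 cm → contributes +3 970 cm⁴
  web plate: d = 5.748 cm → contributes +2 788 cm⁴
  top plate: d = 19.95 cm → contributes +5 737 cm⁴
Total I = 12 495 cm⁴.
Radius of gyration: k = √(I/A) = √(12 495 / 100.8) = 11.13 cm.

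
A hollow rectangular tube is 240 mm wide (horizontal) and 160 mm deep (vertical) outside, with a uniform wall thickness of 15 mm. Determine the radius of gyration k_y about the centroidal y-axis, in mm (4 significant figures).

k_y ≈ 86.99 mm

Split into non-overlapping primitives; take the origin at the lower-left of the bounding box.
Outer rectangle: 240 × 160, A = 38 400 mm², x = 120 mm, Ī = 184 320 000 mm⁴.
Inner void (subtracted): 210 × 130, A = 27 300 mm², x = 120 mm, Ī = 100 327 500 mm⁴.
By symmetry the centroid is at mid-width, x̄ = 120 mm.
All pieces are centred on the centroidal y-axis, so I = ΣĪ (holes subtracted) = 83 992 500 mm⁴.
Radius of gyration: k = √(I/A) = √(83 992 500 / 11 100) = 86.9879 mm.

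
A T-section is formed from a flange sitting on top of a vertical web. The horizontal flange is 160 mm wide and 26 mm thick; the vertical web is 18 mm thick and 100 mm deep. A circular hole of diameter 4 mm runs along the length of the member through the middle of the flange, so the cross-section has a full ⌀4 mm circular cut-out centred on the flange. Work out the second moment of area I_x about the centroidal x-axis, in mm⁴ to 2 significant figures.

I_x ≈ 6.7 × 10⁶ mm⁴

Treat the section as a set of non-overlapping primitives; coordinates are from the bounding-box lower-left.
Flange: 160 × 26, A = 4 160 mm², y = 113 mm, Ī = 234 347 mm⁴.
Web: 18 × 100, A = 1 800 mm², y = 50 mm, Ī = 1 500 000 mm⁴.
Hole (subtracted): ⌀4, A = 12.57 mm², y = 113 mm, Ī = 12.57 mm⁴.
Centroid: ȳ = ΣA·y / ΣA = 93.93 mm.
Transfer each piece to the centroidal x-axis using Ī + A·d² with d = y − 93.93:
  flange: d = 19.07 mm → contributes +1 746 724 mm⁴
  web: d = -43.93 mm → contributes +4 974 188 mm⁴
  hole: d = 19.07 mm → contributes −4 581 mm⁴
Total I = 6 716 331 mm⁴.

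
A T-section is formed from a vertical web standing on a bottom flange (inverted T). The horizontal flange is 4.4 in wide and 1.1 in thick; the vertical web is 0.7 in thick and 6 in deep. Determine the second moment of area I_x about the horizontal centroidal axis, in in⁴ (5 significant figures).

Treat the section as a set of non-overlapping primitives; coordinates are from the bounding-box lower-left.
Flange: 4.4 × 1.1, A = 4.84 in², y = 0.55 in, Ī = 0.4880333 in⁴.
Web: 0.7 × 6, A = 4.2 in², y = 4.1 in, Ī = 12.6 in⁴.
Centroid: ȳ = ΣA·y / ΣA = 2.199336 in.
Transfer each piece to the horizontal centroidal axis using Ī + A·d² with d = y − 2.199336:
  flange: d = -1.649336 in → contributes +13.65433 in⁴
  web: d = 1.900664 in → contributes +27.77259 in⁴
Total I = 41.42693 in⁴.

I_x ≈ 41.427 in⁴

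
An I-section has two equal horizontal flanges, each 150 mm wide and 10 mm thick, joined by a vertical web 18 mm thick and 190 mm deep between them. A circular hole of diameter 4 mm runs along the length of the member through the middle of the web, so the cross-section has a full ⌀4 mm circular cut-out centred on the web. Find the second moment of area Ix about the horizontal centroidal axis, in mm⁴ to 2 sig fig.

Ix ≈ 4.0 × 10⁷ mm⁴

Split into non-overlapping primitives; take the origin at the lower-left of the bounding box.
Bottom flange: 150 × 10, A = 1 500 mm², y = 5 mm, Ī = 12 500 mm⁴.
Web: 18 × 190, A = 3 420 mm², y = 105 mm, Ī = 10 288 500 mm⁴.
Top flange: 150 × 10, A = 1 500 mm², y = 205 mm, Ī = 12 500 mm⁴.
Hole (subtracted): ⌀4, A = 12.57 mm², y = 105 mm, Ī = 12.57 mm⁴.
By symmetry the centroid is at mid-height, ȳ = 105 mm.
Transfer each piece to the horizontal centroidal axis using Ī + A·d² with d = y − 105:
  bottom flange: d = -100 mm → contributes +15 012 500 mm⁴
  web: d = 0 mm → contributes +10 288 500 mm⁴
  top flange: d = 100 mm → contributes +15 012 500 mm⁴
  hole: d = 0 mm → contributes −12.57 mm⁴
Total I = 40 313 487 mm⁴.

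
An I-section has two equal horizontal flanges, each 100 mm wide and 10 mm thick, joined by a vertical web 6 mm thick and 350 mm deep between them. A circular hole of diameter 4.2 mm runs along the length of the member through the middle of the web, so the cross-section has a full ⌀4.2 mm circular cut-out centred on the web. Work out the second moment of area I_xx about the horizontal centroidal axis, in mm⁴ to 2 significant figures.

I_xx ≈ 8.6 × 10⁷ mm⁴

Split into non-overlapping primitives; take the origin at the lower-left of the bounding box.
Bottom flange: 100 × 10, A = 1 000 mm², y = 5 mm, Ī = 8 333 mm⁴.
Web: 6 × 350, A = 2 100 mm², y = 185 mm, Ī = 21 437 500 mm⁴.
Top flange: 100 × 10, A = 1 000 mm², y = 365 mm, Ī = 8 333 mm⁴.
Hole (subtracted): ⌀4.2, A = 13.85 mm², y = 185 mm, Ī = 15.27 mm⁴.
By symmetry the centroid is at mid-height, ȳ = 185 mm.
Transfer each piece to the horizontal centroidal axis using Ī + A·d² with d = y − 185:
  bottom flange: d = -180 mm → contributes +32 408 333 mm⁴
  web: d = 0 mm → contributes +21 437 500 mm⁴
  top flange: d = 180 mm → contributes +32 408 333 mm⁴
  hole: d = 0 mm → contributes −15.27 mm⁴
Total I = 86 254 151 mm⁴.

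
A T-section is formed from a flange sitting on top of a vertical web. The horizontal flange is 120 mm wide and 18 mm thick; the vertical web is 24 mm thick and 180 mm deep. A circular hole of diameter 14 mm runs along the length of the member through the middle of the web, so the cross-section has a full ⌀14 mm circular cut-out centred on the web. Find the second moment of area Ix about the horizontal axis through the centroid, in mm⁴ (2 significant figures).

Split into non-overlapping primitives; take the origin at the lower-left of the bounding box.
Flange: 120 × 18, A = 2 160 mm², y = 189 mm, Ī = 58 320 mm⁴.
Web: 24 × 180, A = 4 320 mm², y = 90 mm, Ī = 11 664 000 mm⁴.
Hole (subtracted): ⌀14, A = 153.9 mm², y = 90 mm, Ī = 1 886 mm⁴.
Centroid: ȳ = ΣA·y / ΣA = 123.8 mm.
Transfer each piece to the horizontal axis through the centroid using Ī + A·d² with d = y − 123.8:
  flange: d = 65.2 mm → contributes +9 239 716 mm⁴
  web: d = -33.8 mm → contributes +16 600 223 mm⁴
  hole: d = -33.8 mm → contributes −177 782 mm⁴
Total I = 25 662 156 mm⁴.

Ix ≈ 2.6 × 10⁷ mm⁴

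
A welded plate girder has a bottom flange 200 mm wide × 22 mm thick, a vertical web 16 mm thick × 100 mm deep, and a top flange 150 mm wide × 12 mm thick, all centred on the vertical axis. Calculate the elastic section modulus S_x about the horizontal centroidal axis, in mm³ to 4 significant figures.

Break the section into simple shapes (no overlaps), measuring from the bottom-left corner of the bounding box.
Bottom plate: 200 × 22, A = 4 400 mm², y = 11 mm, Ī = 177 467 mm⁴.
Web plate: 16 × 100, A = 1 600 mm², y = 72 mm, Ī = 1 333 333 mm⁴.
Top plate: 150 × 12, A = 1 800 mm², y = 128 mm, Ī = 21 600 mm⁴.
Centroid: ȳ = ΣA·y / ΣA = 50.5128 mm.
Transfer each piece to the horizontal centroidal axis using Ī + A·d² with d = y − 50.5128:
  bottom plate: d = -39.5128 mm → contributes +7 047 024 mm⁴
  web plate: d = 21.4872 mm → contributes +2 072 052 mm⁴
  top plate: d = 77.4872 mm → contributes +10 829 273 mm⁴
Total I = 19 948 349 mm⁴.
Extreme fibre distance c = 83.4872 mm; S = I/c = 238 939 mm³.

S_x ≈ 2.389 × 10⁵ mm³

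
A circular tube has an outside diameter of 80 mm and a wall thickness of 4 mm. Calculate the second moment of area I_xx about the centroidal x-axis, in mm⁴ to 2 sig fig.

I_xx ≈ 6.9 × 10⁵ mm⁴

Break the section into simple shapes (no overlaps), measuring from the bottom-left corner of the bounding box.
Outer circle: ⌀80, A = 5 027 mm², y = 40 mm, Ī = 2 010 619 mm⁴.
Bore (subtracted): ⌀72, A = 4 072 mm², y = 40 mm, Ī = 1 319 167 mm⁴.
By symmetry the centroid is at mid-height, ȳ = 40 mm.
All pieces are centred on the centroidal x-axis, so I = ΣĪ (holes subtracted) = 691 452 mm⁴.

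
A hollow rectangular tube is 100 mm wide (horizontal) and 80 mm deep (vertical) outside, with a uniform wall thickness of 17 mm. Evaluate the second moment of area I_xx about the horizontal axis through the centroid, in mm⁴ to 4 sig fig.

Treat the section as a set of non-overlapping primitives; coordinates are from the bounding-box lower-left.
Outer rectangle: 100 × 80, A = 8 000 mm², y = 40 mm, Ī = 4 266 667 mm⁴.
Inner void (subtracted): 66 × 46, A = 3 036 mm², y = 40 mm, Ī = 535 348 mm⁴.
By symmetry the centroid is at mid-height, ȳ = 40 mm.
All pieces are centred on the horizontal axis through the centroid, so I = ΣĪ (holes subtracted) = 3 731 319 mm⁴.

I_xx ≈ 3.731 × 10⁶ mm⁴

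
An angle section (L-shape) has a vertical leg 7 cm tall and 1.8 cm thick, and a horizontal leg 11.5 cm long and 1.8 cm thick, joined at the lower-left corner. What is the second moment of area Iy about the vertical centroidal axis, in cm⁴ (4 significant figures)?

Iy ≈ 382.3 cm⁴

Decompose the section into non-overlapping parts with the origin at the bottom-left of its bounding rectangle.
Vertical leg: 1.8 × 7, A = 12.6 cm², x = 0.9 cm, Ī = 3.402 cm⁴.
Horizontal leg (remainder): 9.7 × 1.8, A = 17.46 cm², x = 6.65 cm, Ī = 136.901 cm⁴.
Centroid: x̄ = ΣA·x / ΣA = 4.23982 cm.
Transfer each piece to the vertical centroidal axis using Ī + A·d² with d = x − 4.23982:
  vertical leg: d = -3.33982 cm → contributes +143.947 cm⁴
  horizontal leg (remainder): d = 2.41018 cm → contributes +238.325 cm⁴
Total I = 382.273 cm⁴.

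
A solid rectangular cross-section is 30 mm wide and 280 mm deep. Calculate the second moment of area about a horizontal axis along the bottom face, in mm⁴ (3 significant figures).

The section: 30 × 280, A = 8 400 mm², y = 140 mm, Ī = 54 880 000 mm⁴.
Transfer it to the bottom edge using Ī + A·d² with d = y − 0:
  the section: d = 140 mm → contributes +219 520 000 mm⁴
Total I = 219 520 000 mm⁴.

I_base ≈ 2.20 × 10⁸ mm⁴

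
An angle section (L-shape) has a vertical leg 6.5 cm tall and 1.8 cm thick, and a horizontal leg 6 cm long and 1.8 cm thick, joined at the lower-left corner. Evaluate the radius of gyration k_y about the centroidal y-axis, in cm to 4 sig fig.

k_y ≈ 1.699 cm

Split into non-overlapping primitives; take the origin at the lower-left of the bounding box.
Vertical leg: 1.8 × 6.5, A = 11.7 cm², x = 0.9 cm, Ī = 3.159 cm⁴.
Horizontal leg (remainder): 4.2 × 1.8, A = 7.56 cm², x = 3.9 cm, Ī = 11.1132 cm⁴.
Centroid: x̄ = ΣA·x / ΣA = 2.07757 cm.
Transfer each piece to the centroidal y-axis using Ī + A·d² with d = x − 2.07757:
  vertical leg: d = -1.17757 cm → contributes +19.3831 cm⁴
  horizontal leg (remainder): d = 1.82243 cm → contributes +36.2219 cm⁴
Total I = 55.6049 cm⁴.
Radius of gyration: k = √(I/A) = √(55.6049 / 19.26) = 1.69914 cm.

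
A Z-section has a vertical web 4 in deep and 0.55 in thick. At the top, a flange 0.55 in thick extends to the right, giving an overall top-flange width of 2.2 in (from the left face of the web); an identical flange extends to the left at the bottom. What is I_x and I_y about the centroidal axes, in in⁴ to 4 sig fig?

Decompose the section into non-overlapping parts with the origin at the bottom-left of its bounding rectangle.
Web: 0.55 × 4, A = 2.2 in², y = 2 in, Ī = 2.93333 in⁴.
Top flange (beyond web): 1.65 × 0.55, A = 0.9075 in², y = 3.725 in, Ī = 0.0228766 in⁴.
Bottom flange (beyond web): 1.65 × 0.55, A = 0.9075 in², y = 0.275 in, Ī = 0.0228766 in⁴.
Centroid: ȳ = ΣA·y / ΣA = 2 in.
Transfer each piece to the centroidal x-axis using Ī + A·d² with d = y − 2:
  web: d = 0 in → contributes +2.93333 in⁴
  top flange (beyond web): d = 1.725 in → contributes +2.72326 in⁴
  bottom flange (beyond web): d = -1.725 in → contributes +2.72326 in⁴
Total I = 8.37985 in⁴.
For the y-axis: x̄ = 1.925 in.
Repeating about the centroidal y-axis gives I_y = 2.66339 in⁴.

I_x ≈ 8.380 in⁴, I_y ≈ 2.663 in⁴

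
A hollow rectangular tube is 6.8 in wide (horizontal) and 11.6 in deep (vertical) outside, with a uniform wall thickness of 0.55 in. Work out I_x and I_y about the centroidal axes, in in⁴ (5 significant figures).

Break the section into simple shapes (no overlaps), measuring from the bottom-left corner of the bounding box.
Outer rectangle: 6.8 × 11.6, A = 78.88 in², y = 5.8 in, Ī = 884.5077 in⁴.
Inner void (subtracted): 5.7 × 10.5, A = 59.85 in², y = 5.8 in, Ī = 549.8719 in⁴.
By symmetry the centroid is at mid-height, ȳ = 5.8 in.
All pieces are centred on the centroidal x-axis, so I = ΣĪ (holes subtracted) = 334.6359 in⁴.
Repeating about the centroidal y-axis gives I_y = 141.9071 in⁴.

I_x ≈ 334.64 in⁴, I_y ≈ 141.91 in⁴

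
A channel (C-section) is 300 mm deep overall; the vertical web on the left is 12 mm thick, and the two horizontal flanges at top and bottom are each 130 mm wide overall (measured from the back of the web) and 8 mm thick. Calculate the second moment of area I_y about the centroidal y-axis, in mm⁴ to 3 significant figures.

Treat the section as a set of non-overlapping primitives; coordinates are from the bounding-box lower-left.
Web: 12 × 300, A = 3 600 mm², x = 6 mm, Ī = 43 200 mm⁴.
Top flange (beyond web): 118 × 8, A = 944 mm², x = 71 mm, Ī = 1 095 355 mm⁴.
Bottom flange (beyond web): 118 × 8, A = 944 mm², x = 71 mm, Ī = 1 095 355 mm⁴.
Centroid: x̄ = ΣA·x / ΣA = 28.362 mm.
Transfer each piece to the centroidal y-axis using Ī + A·d² with d = x − 28.362:
  web: d = -22.362 mm → contributes +1 843 335 mm⁴
  top flange (beyond web): d = 42.638 mm → contributes +2 811 585 mm⁴
  bottom flange (beyond web): d = 42.638 mm → contributes +2 811 585 mm⁴
Total I = 7 466 504 mm⁴.

I_y ≈ 7.47 × 10⁶ mm⁴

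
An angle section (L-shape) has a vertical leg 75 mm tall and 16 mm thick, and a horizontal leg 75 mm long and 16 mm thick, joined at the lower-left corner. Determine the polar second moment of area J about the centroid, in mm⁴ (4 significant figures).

Treat the section as a set of non-overlapping primitives; coordinates are from the bounding-box lower-left.
Vertical leg: 16 × 75, A = 1 200 mm², y = 37.5 mm, Ī = 562 500 mm⁴.
Horizontal leg (remainder): 59 × 16, A = 944 mm², y = 8 mm, Ī = 20138.7 mm⁴.
Centroid: ȳ = ΣA·y / ΣA = 24.5112 mm.
Transfer each piece to the centroidal x-axis using Ī + A·d² with d = y − 24.5112:
  vertical leg: d = 12.9888 mm → contributes +764 951 mm⁴
  horizontal leg (remainder): d = -16.5112 mm → contributes +277 492 mm⁴
Total I = 1 042 442 mm⁴.
For the y-axis: x̄ = 24.5112 mm.
Repeating about the centroidal y-axis gives I_y = 1 042 442 mm⁴.
Polar second moment: J = I_x + I_y = 2 084 885 mm⁴.

J ≈ 2.085 × 10⁶ mm⁴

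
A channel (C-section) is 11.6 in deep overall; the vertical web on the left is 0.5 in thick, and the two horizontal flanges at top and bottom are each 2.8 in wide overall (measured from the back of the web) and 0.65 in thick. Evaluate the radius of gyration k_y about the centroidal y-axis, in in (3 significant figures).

k_y ≈ 0.777 in

Decompose the section into non-overlapping parts with the origin at the bottom-left of its bounding rectangle.
Web: 0.5 × 11.6, A = 5.8 in², x = 0.25 in, Ī = 0.12083 in⁴.
Top flange (beyond web): 2.3 × 0.65, A = 1.495 in², x = 1.65 in, Ī = 0.65905 in⁴.
Bottom flange (beyond web): 2.3 × 0.65, A = 1.495 in², x = 1.65 in, Ī = 0.65905 in⁴.
Centroid: x̄ = ΣA·x / ΣA = 0.72622 in.
Transfer each piece to the centroidal y-axis using Ī + A·d² with d = x − 0.72622:
  web: d = -0.47622 in → contributes +1.4362 in⁴
  top flange (beyond web): d = 0.92378 in → contributes +1.9348 in⁴
  bottom flange (beyond web): d = 0.92378 in → contributes +1.9348 in⁴
Total I = 5.3059 in⁴.
Radius of gyration: k = √(I/A) = √(5.3059 / 8.79) = 0.77693 in.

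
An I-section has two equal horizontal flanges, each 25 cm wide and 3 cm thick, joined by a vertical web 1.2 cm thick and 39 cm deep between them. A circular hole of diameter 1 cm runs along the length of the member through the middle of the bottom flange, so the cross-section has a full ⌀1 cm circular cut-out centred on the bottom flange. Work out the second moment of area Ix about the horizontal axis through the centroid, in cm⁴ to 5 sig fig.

Split into non-overlapping primitives; take the origin at the lower-left of the bounding box.
Bottom flange: 25 × 3, A = 75 cm², y = 1.5 cm, Ī = 56.25 cm⁴.
Web: 1.2 × 39, A = 46.8 cm², y = 22.5 cm, Ī = 5931.9 cm⁴.
Top flange: 25 × 3, A = 75 cm², y = 43.5 cm, Ī = 56.25 cm⁴.
Hole (subtracted): ⌀1, A = 0.7853982 cm², y = 1.5 cm, Ī = 0.04908739 cm⁴.
Centroid: ȳ = ΣA·y / ΣA = 22.58414 cm.
Transfer each piece to the horizontal axis through the centroid using Ī + A·d² with d = y − 22.58414:
  bottom flange: d = -21.08414 cm → contributes +33396.83 cm⁴
  web: d = -0.08414353 cm → contributes +5932.231 cm⁴
  top flange: d = 20.91586 cm → contributes +32866.73 cm⁴
  hole: d = -21.08414 cm → contributes −349.1909 cm⁴
Total I = 71846.6 cm⁴.

Ix ≈ 7.1847 × 10⁴ cm⁴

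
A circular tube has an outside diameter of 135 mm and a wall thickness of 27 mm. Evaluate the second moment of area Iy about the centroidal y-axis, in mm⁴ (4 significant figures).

Iy ≈ 1.419 × 10⁷ mm⁴

Decompose the section into non-overlapping parts with the origin at the bottom-left of its bounding rectangle.
Outer circle: ⌀135, A = 14313.9 mm², x = 67.5 mm, Ī = 16 304 406 mm⁴.
Bore (subtracted): ⌀81, A = 5 153 mm², x = 67.5 mm, Ī = 2 113 051 mm⁴.
By symmetry the centroid is at mid-width, x̄ = 67.5 mm.
All pieces are centred on the centroidal y-axis, so I = ΣĪ (holes subtracted) = 14 191 355 mm⁴.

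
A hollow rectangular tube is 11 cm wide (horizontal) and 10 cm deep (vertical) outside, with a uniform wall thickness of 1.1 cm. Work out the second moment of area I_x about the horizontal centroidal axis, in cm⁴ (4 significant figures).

I_x ≈ 568.7 cm⁴

Split into non-overlapping primitives; take the origin at the lower-left of the bounding box.
Outer rectangle: 11 × 10, A = 110 cm², y = 5 cm, Ī = 916.667 cm⁴.
Inner void (subtracted): 8.8 × 7.8, A = 68.64 cm², y = 5 cm, Ī = 348.005 cm⁴.
By symmetry the centroid is at mid-height, ȳ = 5 cm.
All pieces are centred on the horizontal centroidal axis, so I = ΣĪ (holes subtracted) = 568.662 cm⁴.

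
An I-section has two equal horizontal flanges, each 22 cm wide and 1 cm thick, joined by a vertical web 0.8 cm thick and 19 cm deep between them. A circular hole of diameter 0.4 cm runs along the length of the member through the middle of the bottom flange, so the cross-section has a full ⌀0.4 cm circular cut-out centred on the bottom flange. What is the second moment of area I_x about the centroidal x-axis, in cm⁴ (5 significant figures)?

I_x ≈ 4848.3 cm⁴

Split into non-overlapping primitives; take the origin at the lower-left of the bounding box.
Bottom flange: 22 × 1, A = 22 cm², y = 0.5 cm, Ī = 1.833333 cm⁴.
Web: 0.8 × 19, A = 15.2 cm², y = 10.5 cm, Ī = 457.2667 cm⁴.
Top flange: 22 × 1, A = 22 cm², y = 20.5 cm, Ī = 1.833333 cm⁴.
Hole (subtracted): ⌀0.4, A = 0.1256637 cm², y = 0.5 cm, Ī = 0.001256637 cm⁴.
Centroid: ȳ = ΣA·y / ΣA = 10.52127 cm.
Transfer each piece to the centroidal x-axis using Ī + A·d² with d = y − 10.52127:
  bottom flange: d = -10.02127 cm → contributes +2211.203 cm⁴
  web: d = -0.02127213 cm → contributes +457.2735 cm⁴
  top flange: d = 9.978728 cm → contributes +2192.484 cm⁴
  hole: d = -10.02127 cm → contributes −12.62115 cm⁴
Total I = 4848.339 cm⁴.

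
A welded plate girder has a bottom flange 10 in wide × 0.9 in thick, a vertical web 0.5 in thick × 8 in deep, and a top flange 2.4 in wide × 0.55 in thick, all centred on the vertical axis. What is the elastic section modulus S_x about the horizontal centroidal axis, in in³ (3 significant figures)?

S_x ≈ 20.4 in³

Treat the section as a set of non-overlapping primitives; coordinates are from the bounding-box lower-left.
Bottom plate: 10 × 0.9, A = 9 in², y = 0.45 in, Ī = 0.6075 in⁴.
Web plate: 0.5 × 8, A = 4 in², y = 4.9 in, Ī = 21.333 in⁴.
Top plate: 2.4 × 0.55, A = 1.32 in², y = 9.175 in, Ī = 0.033275 in⁴.
Centroid: ȳ = ΣA·y / ΣA = 2.4973 in.
Transfer each piece to the horizontal centroidal axis using Ī + A·d² with d = y − 2.4973:
  bottom plate: d = -2.0473 in → contributes +38.33 in⁴
  web plate: d = 2.4027 in → contributes +44.426 in⁴
  top plate: d = 6.6777 in → contributes +58.895 in⁴
Total I = 141.65 in⁴.
Extreme fibre distance c = 6.9527 in; S = I/c = 20.373 in³.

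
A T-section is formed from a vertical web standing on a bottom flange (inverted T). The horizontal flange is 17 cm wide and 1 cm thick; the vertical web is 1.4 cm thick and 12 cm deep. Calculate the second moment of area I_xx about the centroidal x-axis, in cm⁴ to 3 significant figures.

Break the section into simple shapes (no overlaps), measuring from the bottom-left corner of the bounding box.
Flange: 17 × 1, A = 17 cm², y = 0.5 cm, Ī = 1.4167 cm⁴.
Web: 1.4 × 12, A = 16.8 cm², y = 7 cm, Ī = 201.6 cm⁴.
Centroid: ȳ = ΣA·y / ΣA = 3.7308 cm.
Transfer each piece to the centroidal x-axis using Ī + A·d² with d = y − 3.7308:
  flange: d = -3.2308 cm → contributes +178.86 cm⁴
  web: d = 3.2692 cm → contributes +381.16 cm⁴
Total I = 560.02 cm⁴.

I_xx ≈ 560 cm⁴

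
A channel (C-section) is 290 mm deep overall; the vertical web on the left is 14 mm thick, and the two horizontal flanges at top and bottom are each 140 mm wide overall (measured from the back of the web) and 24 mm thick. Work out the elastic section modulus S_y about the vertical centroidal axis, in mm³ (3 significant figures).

S_y ≈ 2.19 × 10⁵ mm³

Decompose the section into non-overlapping parts with the origin at the bottom-left of its bounding rectangle.
Web: 14 × 290, A = 4 060 mm², x = 7 mm, Ī = 66 313 mm⁴.
Top flange (beyond web): 126 × 24, A = 3 024 mm², x = 77 mm, Ī = 4 000 752 mm⁴.
Bottom flange (beyond web): 126 × 24, A = 3 024 mm², x = 77 mm, Ī = 4 000 752 mm⁴.
Centroid: x̄ = ΣA·x / ΣA = 48.884 mm.
Transfer each piece to the vertical centroidal axis using Ī + A·d² with d = x − 48.884:
  web: d = -41.884 mm → contributes +7 188 531 mm⁴
  top flange (beyond web): d = 28.116 mm → contributes +6 391 311 mm⁴
  bottom flange (beyond web): d = 28.116 mm → contributes +6 391 311 mm⁴
Total I = 19 971 153 mm⁴.
Extreme fibre distance c = 91.116 mm; S = I/c = 219 183 mm³.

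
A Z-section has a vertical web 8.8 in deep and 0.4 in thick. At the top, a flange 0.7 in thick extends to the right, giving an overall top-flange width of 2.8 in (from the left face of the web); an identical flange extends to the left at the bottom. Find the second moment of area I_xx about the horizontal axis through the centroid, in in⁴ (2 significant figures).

I_xx ≈ 78 in⁴

Split into non-overlapping primitives; take the origin at the lower-left of the bounding box.
Web: 0.4 × 8.8, A = 3.52 in², y = 4.4 in, Ī = 22.72 in⁴.
Top flange (beyond web): 2.4 × 0.7, A = 1.68 in², y = 8.45 in, Ī = 0.0686 in⁴.
Bottom flange (beyond web): 2.4 × 0.7, A = 1.68 in², y = 0.35 in, Ī = 0.0686 in⁴.
Centroid: ȳ = ΣA·y / ΣA = 4.4 in.
Transfer each piece to the horizontal axis through the centroid using Ī + A·d² with d = y − 4.4:
  web: d = 0 in → contributes +22.72 in⁴
  top flange (beyond web): d = 4.05 in → contributes +27.62 in⁴
  bottom flange (beyond web): d = -4.05 in → contributes +27.62 in⁴
Total I = 77.97 in⁴.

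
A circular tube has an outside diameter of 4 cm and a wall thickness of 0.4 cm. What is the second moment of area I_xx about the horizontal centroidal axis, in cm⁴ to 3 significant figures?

I_xx ≈ 7.42 cm⁴

Treat the section as a set of non-overlapping primitives; coordinates are from the bounding-box lower-left.
Outer circle: ⌀4, A = 12.566 cm², y = 2 cm, Ī = 12.566 cm⁴.
Bore (subtracted): ⌀3.2, A = 8.0425 cm², y = 2 cm, Ī = 5.1472 cm⁴.
By symmetry the centroid is at mid-height, ȳ = 2 cm.
All pieces are centred on the horizontal centroidal axis, so I = ΣĪ (holes subtracted) = 7.4192 cm⁴.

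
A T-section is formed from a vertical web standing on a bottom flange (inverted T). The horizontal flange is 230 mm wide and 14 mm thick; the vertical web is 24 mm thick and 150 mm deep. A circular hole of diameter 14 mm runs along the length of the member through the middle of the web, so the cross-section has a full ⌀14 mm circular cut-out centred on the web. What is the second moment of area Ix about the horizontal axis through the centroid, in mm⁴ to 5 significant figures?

Ix ≈ 1.7993 × 10⁷ mm⁴

Decompose the section into non-overlapping parts with the origin at the bottom-left of its bounding rectangle.
Flange: 230 × 14, A = 3 220 mm², y = 7 mm, Ī = 52593.33 mm⁴.
Web: 24 × 150, A = 3 600 mm², y = 89 mm, Ī = 6 750 000 mm⁴.
Hole (subtracted): ⌀14, A = 153.938 mm², y = 89 mm, Ī = 1885.741 mm⁴.
Centroid: ȳ = ΣA·y / ΣA = 49.39041 mm.
Transfer each piece to the horizontal axis through the centroid using Ī + A·d² with d = y − 49.39041:
  flange: d = -42.39041 mm → contributes +5 838 761 mm⁴
  web: d = 39.60959 mm → contributes +12 398 111 mm⁴
  hole: d = 39.60959 mm → contributes −243402.2 mm⁴
Total I = 17 993 471 mm⁴.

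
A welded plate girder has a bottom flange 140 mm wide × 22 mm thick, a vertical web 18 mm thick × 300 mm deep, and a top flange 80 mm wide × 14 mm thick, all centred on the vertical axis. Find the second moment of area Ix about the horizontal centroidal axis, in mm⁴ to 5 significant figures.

Decompose the section into non-overlapping parts with the origin at the bottom-left of its bounding rectangle.
Bottom plate: 140 × 22, A = 3 080 mm², y = 11 mm, Ī = 124226.7 mm⁴.
Web plate: 18 × 300, A = 5 400 mm², y = 172 mm, Ī = 40 500 000 mm⁴.
Top plate: 80 × 14, A = 1 120 mm², y = 329 mm, Ī = 18293.33 mm⁴.
Centroid: ȳ = ΣA·y / ΣA = 138.6625 mm.
Transfer each piece to the horizontal centroidal axis using Ī + A·d² with d = y − 138.6625:
  bottom plate: d = -127.6625 mm → contributes +50 321 185 mm⁴
  web plate: d = 33.3375 mm → contributes +46 501 500 mm⁴
  top plate: d = 190.3375 mm → contributes +40 594 061 mm⁴
Total I = 137 416 747 mm⁴.

Ix ≈ 1.3742 × 10⁸ mm⁴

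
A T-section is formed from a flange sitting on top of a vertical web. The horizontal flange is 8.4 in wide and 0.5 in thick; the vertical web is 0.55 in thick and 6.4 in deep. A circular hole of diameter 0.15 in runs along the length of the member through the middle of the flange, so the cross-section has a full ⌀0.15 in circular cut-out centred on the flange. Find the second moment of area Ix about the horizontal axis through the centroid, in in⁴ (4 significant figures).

Ix ≈ 34.85 in⁴

Break the section into simple shapes (no overlaps), measuring from the bottom-left corner of the bounding box.
Flange: 8.4 × 0.5, A = 4.2 in², y = 6.65 in, Ī = 0.0875 in⁴.
Web: 0.55 × 6.4, A = 3.52 in², y = 3.2 in, Ī = 12.0149 in⁴.
Hole (subtracted): ⌀0.15, A = 0.0176715 in², y = 6.65 in, Ī = 0.0000248505 in⁴.
Centroid: ȳ = ΣA·y / ΣA = 5.07333 in.
Transfer each piece to the horizontal axis through the centroid using Ī + A·d² with d = y − 5.07333:
  flange: d = 1.57667 in → contributes +10.5282 in⁴
  web: d = -1.87333 in → contributes +24.368 in⁴
  hole: d = 1.57667 in → contributes −0.0439539 in⁴
Total I = 34.8522 in⁴.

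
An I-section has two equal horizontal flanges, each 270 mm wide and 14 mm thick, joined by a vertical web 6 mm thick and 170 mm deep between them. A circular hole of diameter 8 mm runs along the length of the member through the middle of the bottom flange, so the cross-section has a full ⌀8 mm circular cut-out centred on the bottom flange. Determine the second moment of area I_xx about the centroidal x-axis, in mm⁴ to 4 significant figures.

I_xx ≈ 6.614 × 10⁷ mm⁴

Decompose the section into non-overlapping parts with the origin at the bottom-left of its bounding rectangle.
Bottom flange: 270 × 14, A = 3 780 mm², y = 7 mm, Ī = 61 740 mm⁴.
Web: 6 × 170, A = 1 020 mm², y = 99 mm, Ī = 2 456 500 mm⁴.
Top flange: 270 × 14, A = 3 780 mm², y = 191 mm, Ī = 61 740 mm⁴.
Hole (subtracted): ⌀8, A = 50.2655 mm², y = 7 mm, Ī = 201.062 mm⁴.
Centroid: ȳ = ΣA·y / ΣA = 99.5422 mm.
Transfer each piece to the centroidal x-axis using Ī + A·d² with d = y − 99.5422:
  bottom flange: d = -92.5422 mm → contributes +32 433 850 mm⁴
  web: d = -0.542153 mm → contributes +2 456 800 mm⁴
  top flange: d = 91.4578 mm → contributes +31 679 693 mm⁴
  hole: d = -92.5422 mm → contributes −430 677 mm⁴
Total I = 66 139 665 mm⁴.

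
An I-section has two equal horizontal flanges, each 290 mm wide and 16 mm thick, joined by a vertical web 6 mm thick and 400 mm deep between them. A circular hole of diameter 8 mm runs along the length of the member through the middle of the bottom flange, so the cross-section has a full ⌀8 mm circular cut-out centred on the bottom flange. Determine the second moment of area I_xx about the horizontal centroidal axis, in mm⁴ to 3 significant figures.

I_xx ≈ 4.32 × 10⁸ mm⁴

Break the section into simple shapes (no overlaps), measuring from the bottom-left corner of the bounding box.
Bottom flange: 290 × 16, A = 4 640 mm², y = 8 mm, Ī = 98 987 mm⁴.
Web: 6 × 400, A = 2 400 mm², y = 216 mm, Ī = 32 000 000 mm⁴.
Top flange: 290 × 16, A = 4 640 mm², y = 424 mm, Ī = 98 987 mm⁴.
Hole (subtracted): ⌀8, A = 50.265 mm², y = 8 mm, Ī = 201.06 mm⁴.
Centroid: ȳ = ΣA·y / ΣA = 216.9 mm.
Transfer each piece to the horizontal centroidal axis using Ī + A·d² with d = y − 216.9:
  bottom flange: d = -208.9 mm → contributes +202 582 997 mm⁴
  web: d = -0.89901 mm → contributes +32 001 940 mm⁴
  top flange: d = 207.1 mm → contributes +199 112 396 mm⁴
  hole: d = -208.9 mm → contributes −2 193 726 mm⁴
Total I = 431 503 607 mm⁴.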